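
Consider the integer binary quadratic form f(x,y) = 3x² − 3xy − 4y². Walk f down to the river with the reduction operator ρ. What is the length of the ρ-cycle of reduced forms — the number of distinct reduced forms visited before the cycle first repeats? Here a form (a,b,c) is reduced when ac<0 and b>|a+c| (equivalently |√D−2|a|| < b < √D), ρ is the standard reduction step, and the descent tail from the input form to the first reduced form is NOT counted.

D = 57, ⌊√D⌋ = 7
descent: ρ → (-4,3,3)  [lands on river]
river: ρ → (3,3,-4)
river: ρ → (-4,5,2)
river: ρ → (2,7,-1)
river: ρ → (-1,7,2)
river: ρ → (2,5,-4)
ρ-cycle length = 6 (tail of 1 descent step not counted)

6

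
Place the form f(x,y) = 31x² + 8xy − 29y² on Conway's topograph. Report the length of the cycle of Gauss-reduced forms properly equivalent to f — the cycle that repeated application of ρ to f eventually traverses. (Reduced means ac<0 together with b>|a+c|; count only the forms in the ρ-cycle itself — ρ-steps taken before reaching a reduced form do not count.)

D = 3660, ⌊√D⌋ = 60
river: ρ → (-29,50,10)
river: ρ → (10,50,-29)
river: ρ → (-29,8,31)
river: ρ → (31,54,-6)
river: ρ → (-6,54,31)
river: ρ → (31,8,-29)
ρ-cycle length = 6 (tail of 0 descent steps not counted)

6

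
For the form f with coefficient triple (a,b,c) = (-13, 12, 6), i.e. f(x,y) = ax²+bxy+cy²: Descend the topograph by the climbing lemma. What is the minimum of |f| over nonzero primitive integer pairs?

river: ρ → (6,12,-13)
river: ρ → (-13,14,5)
river: ρ → (5,16,-10)
river: ρ → (-10,4,11)
river: ρ → (11,18,-3)
river: ρ → (-3,18,11)
river: ρ → (11,4,-10)
river: ρ → (-10,16,5)
river: ρ → (5,14,-13)
river: ρ → (-13,12,6)
closes: descent 0, river 10
min |a| on river = 3

3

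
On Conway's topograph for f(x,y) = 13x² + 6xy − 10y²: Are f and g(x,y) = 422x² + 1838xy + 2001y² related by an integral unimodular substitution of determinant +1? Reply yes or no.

D₁ = 556, D₂ = 556
river cycle of f (length 18): (-10, 14, 9), (9, 22, -2), (-2, 22, 9), (9, 14, -10), (-10, 6, 13), (13, 20, -3), (-3, 22, 6), (6, 14, -15), (-15, 16, 5), (5, 14, -18), … (8 more)
river cycle of g (length 18): (13, 6, -10), (-10, 14, 9), (9, 22, -2), (-2, 22, 9), (9, 14, -10), (-10, 6, 13), (13, 20, -3), (-3, 22, 6), (6, 14, -15), (-15, 16, 5), … (8 more)
cycles coincide ⇒ equivalent

yes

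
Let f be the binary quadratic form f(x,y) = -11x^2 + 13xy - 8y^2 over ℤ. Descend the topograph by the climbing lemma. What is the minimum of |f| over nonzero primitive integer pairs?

translate: b→9 (≡-13 mod 22), so (11,-13,8)→(11,9,6)
flip: (11,9,6)→(6,-9,11)
translate: b→3 (≡-9 mod 12), so (6,-9,11)→(6,3,8)
reduced (well bottom): (6,3,8) with a≤c, −a<b≤a
well minimum |f| = |-6| = 6 (negative-definite)

6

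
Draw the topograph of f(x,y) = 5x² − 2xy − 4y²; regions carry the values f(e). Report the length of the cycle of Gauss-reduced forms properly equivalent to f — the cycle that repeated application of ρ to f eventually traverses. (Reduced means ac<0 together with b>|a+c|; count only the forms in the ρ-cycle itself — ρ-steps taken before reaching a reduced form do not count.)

D = 84, ⌊√D⌋ = 9
descent: ρ → (-4,2,5)  [lands on river]
river: ρ → (5,8,-1)
river: ρ → (-1,8,5)
river: ρ → (5,2,-4)
river: ρ → (-4,6,3)
river: ρ → (3,6,-4)
ρ-cycle length = 6 (tail of 1 descent step not counted)

6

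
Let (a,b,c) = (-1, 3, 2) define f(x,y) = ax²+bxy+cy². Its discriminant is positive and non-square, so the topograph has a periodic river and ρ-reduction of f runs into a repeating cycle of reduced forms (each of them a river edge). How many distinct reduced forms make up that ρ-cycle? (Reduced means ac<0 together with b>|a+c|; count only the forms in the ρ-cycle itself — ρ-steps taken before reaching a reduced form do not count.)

D = 17, ⌊√D⌋ = 4
river: ρ → (2,1,-2)
river: ρ → (-2,3,1)
river: ρ → (1,3,-2)
river: ρ → (-2,1,2)
river: ρ → (2,3,-1)
river: ρ → (-1,3,2)
ρ-cycle length = 6 (tail of 0 descent steps not counted)

6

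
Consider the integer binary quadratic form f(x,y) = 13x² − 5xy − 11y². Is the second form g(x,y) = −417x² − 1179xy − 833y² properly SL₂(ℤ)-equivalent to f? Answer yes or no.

D₁ = 597, D₂ = 597
river cycle of f (length 10): (-11, 5, 13), (13, 21, -3), (-3, 21, 13), (13, 5, -11), (-11, 17, 7), (7, 11, -17), (-17, 23, 1), (1, 23, -17), (-17, 11, 7), (7, 17, -11)
river cycle of g (length 10): (-11, 5, 13), (13, 21, -3), (-3, 21, 13), (13, 5, -11), (-11, 17, 7), (7, 11, -17), (-17, 23, 1), (1, 23, -17), (-17, 11, 7), (7, 17, -11)
cycles coincide ⇒ equivalent

yes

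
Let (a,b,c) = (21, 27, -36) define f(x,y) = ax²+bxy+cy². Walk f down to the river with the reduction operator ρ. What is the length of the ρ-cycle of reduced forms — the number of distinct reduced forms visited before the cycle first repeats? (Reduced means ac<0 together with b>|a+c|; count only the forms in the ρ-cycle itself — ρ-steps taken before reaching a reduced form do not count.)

D = 3753, ⌊√D⌋ = 61
river: ρ → (-36,45,12)
river: ρ → (12,51,-24)
river: ρ → (-24,45,18)
river: ρ → (18,27,-42)
river: ρ → (-42,57,3)
river: ρ → (3,57,-42)
river: ρ → (-42,27,18)
river: ρ → (18,45,-24)
river: ρ → (-24,51,12)
river: ρ → (12,45,-36)
river: ρ → (-36,27,21)
river: ρ → (21,57,-6)
river: ρ → (-6,51,48)
river: ρ → (48,45,-9)
river: ρ → (-9,45,48)
river: ρ → (48,51,-6)
river: ρ → (-6,57,21)
river: ρ → (21,27,-36)
ρ-cycle length = 18 (tail of 0 descent steps not counted)

18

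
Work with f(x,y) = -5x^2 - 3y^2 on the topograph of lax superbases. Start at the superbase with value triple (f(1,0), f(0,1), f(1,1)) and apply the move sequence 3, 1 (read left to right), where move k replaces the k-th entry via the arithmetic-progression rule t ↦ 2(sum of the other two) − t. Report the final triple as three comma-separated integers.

start (-5,-3,-8) = (f(1,0),f(0,1),f(1,1))
replace slot 3: 2·((-5)+(-3)) − (-8) = -8 → (-5,-3,-8)
replace slot 1: 2·((-3)+(-8)) − (-5) = -17 → (-17,-3,-8)

-17,-3,-8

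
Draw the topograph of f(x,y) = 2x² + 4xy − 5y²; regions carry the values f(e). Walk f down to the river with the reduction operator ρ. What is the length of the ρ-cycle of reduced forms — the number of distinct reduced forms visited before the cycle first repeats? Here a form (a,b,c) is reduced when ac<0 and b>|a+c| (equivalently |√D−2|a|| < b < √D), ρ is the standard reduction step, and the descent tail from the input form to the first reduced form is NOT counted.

D = 56, ⌊√D⌋ = 7
river: ρ → (-5,6,1)
river: ρ → (1,6,-5)
river: ρ → (-5,4,2)
river: ρ → (2,4,-5)
ρ-cycle length = 4 (tail of 0 descent steps not counted)

4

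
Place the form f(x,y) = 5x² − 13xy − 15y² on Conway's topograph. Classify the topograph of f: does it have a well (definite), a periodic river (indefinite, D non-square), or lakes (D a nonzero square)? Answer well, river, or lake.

D = b²−4ac = (-13)² − 4·5·(-15) = 469
D > 0 non-square ⇒ indefinite ⇒ periodic river

river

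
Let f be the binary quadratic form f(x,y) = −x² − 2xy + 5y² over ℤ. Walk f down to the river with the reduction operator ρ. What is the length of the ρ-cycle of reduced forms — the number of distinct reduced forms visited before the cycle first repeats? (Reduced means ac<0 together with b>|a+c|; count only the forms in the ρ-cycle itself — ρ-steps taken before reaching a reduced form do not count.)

D = 24, ⌊√D⌋ = 4
descent: ρ → (5,2,-1)
descent: ρ → (-1,4,2)  [lands on river]
river: ρ → (2,4,-1)
ρ-cycle length = 2 (tail of 2 descent steps not counted)

2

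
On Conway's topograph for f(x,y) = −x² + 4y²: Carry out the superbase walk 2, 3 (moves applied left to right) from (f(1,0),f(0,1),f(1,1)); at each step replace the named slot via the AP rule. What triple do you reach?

start (-1,4,3) = (f(1,0),f(0,1),f(1,1))
replace slot 2: 2·((-1)+3) − 4 = 0 → (-1,0,3)
replace slot 3: 2·((-1)+0) − 3 = -5 → (-1,0,-5)

-1,0,-5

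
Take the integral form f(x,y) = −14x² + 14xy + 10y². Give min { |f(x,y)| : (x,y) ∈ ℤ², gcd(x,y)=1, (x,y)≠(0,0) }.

river: ρ → (10,26,-2)
river: ρ → (-2,26,10)
river: ρ → (10,14,-14)
river: ρ → (-14,14,10)
closes: descent 0, river 4
min |a| on river = 2

2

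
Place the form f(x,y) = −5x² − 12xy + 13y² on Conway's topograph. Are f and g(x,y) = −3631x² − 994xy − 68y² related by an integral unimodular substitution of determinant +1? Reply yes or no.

D₁ = 404, D₂ = 404
river cycle of f (length 6): (13, 12, -5), (-5, 18, 4), (4, 14, -13), (-13, 12, 5), (5, 18, -4), (-4, 14, 13)
river cycle of g (length 6): (-5, 18, 4), (4, 14, -13), (-13, 12, 5), (5, 18, -4), (-4, 14, 13), (13, 12, -5)
cycles coincide ⇒ equivalent

yes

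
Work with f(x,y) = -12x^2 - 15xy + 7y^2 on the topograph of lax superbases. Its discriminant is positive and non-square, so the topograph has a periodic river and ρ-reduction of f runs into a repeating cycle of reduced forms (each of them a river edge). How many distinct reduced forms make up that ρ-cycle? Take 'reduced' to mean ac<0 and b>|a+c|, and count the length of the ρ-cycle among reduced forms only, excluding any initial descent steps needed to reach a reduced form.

D = 561, ⌊√D⌋ = 23
descent: ρ → (7,15,-12)  [lands on river]
river: ρ → (-12,9,10)
river: ρ → (10,11,-11)
river: ρ → (-11,11,10)
river: ρ → (10,9,-12)
river: ρ → (-12,15,7)
river: ρ → (7,13,-14)
river: ρ → (-14,15,6)
river: ρ → (6,21,-5)
river: ρ → (-5,19,10)
river: ρ → (10,21,-3)
river: ρ → (-3,21,10)
river: ρ → (10,19,-5)
river: ρ → (-5,21,6)
river: ρ → (6,15,-14)
river: ρ → (-14,13,7)
ρ-cycle length = 16 (tail of 1 descent step not counted)

16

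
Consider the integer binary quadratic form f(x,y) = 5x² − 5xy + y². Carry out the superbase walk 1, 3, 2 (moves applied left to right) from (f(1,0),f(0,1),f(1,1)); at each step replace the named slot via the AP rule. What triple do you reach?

start (5,1,1) = (f(1,0),f(0,1),f(1,1))
replace slot 1: 2·(1+1) − 5 = -1 → (-1,1,1)
replace slot 3: 2·((-1)+1) − 1 = -1 → (-1,1,-1)
replace slot 2: 2·((-1)+(-1)) − 1 = -5 → (-1,-5,-1)

-1,-5,-1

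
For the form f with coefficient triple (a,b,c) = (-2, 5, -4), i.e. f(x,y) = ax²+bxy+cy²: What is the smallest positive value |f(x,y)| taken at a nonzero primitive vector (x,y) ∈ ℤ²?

translate: b→-1 (≡-5 mod 4), so (2,-5,4)→(2,-1,1)
flip: (2,-1,1)→(1,1,2)
reduced (well bottom): (1,1,2) with a≤c, −a<b≤a
well minimum |f| = |-1| = 1 (negative-definite)

1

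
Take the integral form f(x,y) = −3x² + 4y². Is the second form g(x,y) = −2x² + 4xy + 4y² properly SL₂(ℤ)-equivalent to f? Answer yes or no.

D₁ = 48, D₂ = 48
river cycle of f (length 2): (-3, 6, 1), (1, 6, -3)
river cycle of g (length 2): (4, 4, -2), (-2, 4, 4)
cycles differ ⇒ inequivalent

no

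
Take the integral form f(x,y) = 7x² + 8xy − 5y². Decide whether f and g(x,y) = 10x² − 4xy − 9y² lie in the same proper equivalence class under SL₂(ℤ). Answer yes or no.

D₁ = 204, D₂ = 376
discriminants differ ⇒ not SL₂(ℤ)-equivalent

no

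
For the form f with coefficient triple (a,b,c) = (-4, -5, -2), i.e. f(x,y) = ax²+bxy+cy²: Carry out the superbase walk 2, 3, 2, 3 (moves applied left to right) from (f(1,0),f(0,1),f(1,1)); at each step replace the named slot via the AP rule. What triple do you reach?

start (-4,-2,-11) = (f(1,0),f(0,1),f(1,1))
replace slot 2: 2·((-4)+(-11)) − (-2) = -28 → (-4,-28,-11)
replace slot 3: 2·((-4)+(-28)) − (-11) = -53 → (-4,-28,-53)
replace slot 2: 2·((-4)+(-53)) − (-28) = -86 → (-4,-86,-53)
replace slot 3: 2·((-4)+(-86)) − (-53) = -127 → (-4,-86,-127)

-4,-86,-127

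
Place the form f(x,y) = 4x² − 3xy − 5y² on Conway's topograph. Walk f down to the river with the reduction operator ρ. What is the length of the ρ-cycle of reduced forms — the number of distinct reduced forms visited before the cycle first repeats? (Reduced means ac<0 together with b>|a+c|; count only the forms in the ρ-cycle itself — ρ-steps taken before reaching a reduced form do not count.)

D = 89, ⌊√D⌋ = 9
descent: ρ → (-5,3,4)  [lands on river]
river: ρ → (4,5,-4)
river: ρ → (-4,3,5)
river: ρ → (5,7,-2)
river: ρ → (-2,9,1)
river: ρ → (1,9,-2)
river: ρ → (-2,7,5)
river: ρ → (5,3,-4)
river: ρ → (-4,5,4)
river: ρ → (4,3,-5)
river: ρ → (-5,7,2)
river: ρ → (2,9,-1)
river: ρ → (-1,9,2)
river: ρ → (2,7,-5)
ρ-cycle length = 14 (tail of 1 descent step not counted)

14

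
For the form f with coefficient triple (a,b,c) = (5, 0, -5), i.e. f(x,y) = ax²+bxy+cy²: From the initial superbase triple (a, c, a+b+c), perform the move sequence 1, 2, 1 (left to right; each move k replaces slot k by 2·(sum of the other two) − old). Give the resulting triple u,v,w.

start (5,-5,0) = (f(1,0),f(0,1),f(1,1))
replace slot 1: 2·((-5)+0) − 5 = -15 → (-15,-5,0)
replace slot 2: 2·((-15)+0) − (-5) = -25 → (-15,-25,0)
replace slot 1: 2·((-25)+0) − (-15) = -35 → (-35,-25,0)

-35,-25,0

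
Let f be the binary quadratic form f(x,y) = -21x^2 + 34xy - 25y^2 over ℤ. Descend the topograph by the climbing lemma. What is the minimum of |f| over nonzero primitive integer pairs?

translate: b→8 (≡-34 mod 42), so (21,-34,25)→(21,8,12)
flip: (21,8,12)→(12,-8,21)
reduced (well bottom): (12,-8,21) with a≤c, −a<b≤a
well minimum |f| = |-12| = 12 (negative-definite)

12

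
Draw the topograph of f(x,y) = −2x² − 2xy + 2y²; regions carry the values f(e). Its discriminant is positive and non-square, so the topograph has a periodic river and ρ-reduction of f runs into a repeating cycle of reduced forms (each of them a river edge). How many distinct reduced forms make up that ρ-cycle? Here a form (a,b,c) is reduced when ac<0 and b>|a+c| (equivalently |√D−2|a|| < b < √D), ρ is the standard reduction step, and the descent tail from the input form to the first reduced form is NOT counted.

D = 20, ⌊√D⌋ = 4
descent: ρ → (2,2,-2)  [lands on river]
river: ρ → (-2,2,2)
ρ-cycle length = 2 (tail of 1 descent step not counted)

2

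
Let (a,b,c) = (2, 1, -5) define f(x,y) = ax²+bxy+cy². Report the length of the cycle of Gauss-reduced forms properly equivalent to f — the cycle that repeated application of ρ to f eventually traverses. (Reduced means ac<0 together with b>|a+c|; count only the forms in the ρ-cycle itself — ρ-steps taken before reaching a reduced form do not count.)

D = 41, ⌊√D⌋ = 6
descent: ρ → (-5,-1,2)
descent: ρ → (2,5,-2)  [lands on river]
river: ρ → (-2,3,4)
river: ρ → (4,5,-1)
river: ρ → (-1,5,4)
river: ρ → (4,3,-2)
river: ρ → (-2,5,2)
river: ρ → (2,3,-4)
river: ρ → (-4,5,1)
river: ρ → (1,5,-4)
river: ρ → (-4,3,2)
ρ-cycle length = 10 (tail of 2 descent steps not counted)

10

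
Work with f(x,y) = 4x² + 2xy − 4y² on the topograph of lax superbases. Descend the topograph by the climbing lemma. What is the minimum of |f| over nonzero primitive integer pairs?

river: ρ → (-4,6,2)
river: ρ → (2,6,-4)
river: ρ → (-4,2,4)
river: ρ → (4,6,-2)
river: ρ → (-2,6,4)
river: ρ → (4,2,-4)
closes: descent 0, river 6
min |a| on river = 2

2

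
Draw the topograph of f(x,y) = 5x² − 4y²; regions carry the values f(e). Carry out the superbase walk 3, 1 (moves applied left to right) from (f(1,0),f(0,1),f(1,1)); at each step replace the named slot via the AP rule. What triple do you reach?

start (5,-4,1) = (f(1,0),f(0,1),f(1,1))
replace slot 3: 2·(5+(-4)) − 1 = 1 → (5,-4,1)
replace slot 1: 2·((-4)+1) − 5 = -11 → (-11,-4,1)

-11,-4,1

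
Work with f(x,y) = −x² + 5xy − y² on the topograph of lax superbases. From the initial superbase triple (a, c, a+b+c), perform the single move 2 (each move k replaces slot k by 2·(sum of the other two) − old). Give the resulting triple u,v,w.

start (-1,-1,3) = (f(1,0),f(0,1),f(1,1))
replace slot 2: 2·((-1)+3) − (-1) = 5 → (-1,5,3)

-1,5,3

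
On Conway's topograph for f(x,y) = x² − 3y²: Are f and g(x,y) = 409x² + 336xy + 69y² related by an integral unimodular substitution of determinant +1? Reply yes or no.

D₁ = 12, D₂ = 12
river cycle of f (length 2): (1, 2, -2), (-2, 2, 1)
river cycle of g (length 2): (1, 2, -2), (-2, 2, 1)
cycles coincide ⇒ equivalent

yes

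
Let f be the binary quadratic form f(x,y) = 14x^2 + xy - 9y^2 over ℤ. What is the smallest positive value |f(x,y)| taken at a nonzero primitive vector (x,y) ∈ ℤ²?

descent: ρ → (-9,17,6)  [lands on river]
river: ρ → (6,19,-6)
river: ρ → (-6,17,9)
river: ρ → (9,19,-4)
river: ρ → (-4,21,4)
river: ρ → (4,19,-9)
closes: descent 1, river 6
min |a| on river = 4

4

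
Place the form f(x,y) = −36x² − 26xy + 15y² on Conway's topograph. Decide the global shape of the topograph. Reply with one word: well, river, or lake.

D = b²−4ac = (-26)² − 4·(-36)·15 = 2836
D > 0 non-square ⇒ indefinite ⇒ periodic river

river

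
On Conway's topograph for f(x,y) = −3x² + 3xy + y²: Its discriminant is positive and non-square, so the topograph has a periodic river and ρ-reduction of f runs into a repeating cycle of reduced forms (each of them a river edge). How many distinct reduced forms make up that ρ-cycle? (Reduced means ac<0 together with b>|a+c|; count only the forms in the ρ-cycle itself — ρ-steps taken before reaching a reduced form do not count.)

D = 21, ⌊√D⌋ = 4
river: ρ → (1,3,-3)
river: ρ → (-3,3,1)
ρ-cycle length = 2 (tail of 0 descent steps not counted)

2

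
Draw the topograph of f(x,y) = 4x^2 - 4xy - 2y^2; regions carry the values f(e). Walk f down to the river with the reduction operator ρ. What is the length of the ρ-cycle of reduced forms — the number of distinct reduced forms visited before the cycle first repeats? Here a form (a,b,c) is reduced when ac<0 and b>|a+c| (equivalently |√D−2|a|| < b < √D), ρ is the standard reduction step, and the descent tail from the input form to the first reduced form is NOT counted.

D = 48, ⌊√D⌋ = 6
descent: ρ → (-2,4,4)  [lands on river]
river: ρ → (4,4,-2)
ρ-cycle length = 2 (tail of 1 descent step not counted)

2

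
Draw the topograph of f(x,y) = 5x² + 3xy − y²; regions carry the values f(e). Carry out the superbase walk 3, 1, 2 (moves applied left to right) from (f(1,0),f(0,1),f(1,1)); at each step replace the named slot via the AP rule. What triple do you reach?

start (5,-1,7) = (f(1,0),f(0,1),f(1,1))
replace slot 3: 2·(5+(-1)) − 7 = 1 → (5,-1,1)
replace slot 1: 2·((-1)+1) − 5 = -5 → (-5,-1,1)
replace slot 2: 2·((-5)+1) − (-1) = -7 → (-5,-7,1)

-5,-7,1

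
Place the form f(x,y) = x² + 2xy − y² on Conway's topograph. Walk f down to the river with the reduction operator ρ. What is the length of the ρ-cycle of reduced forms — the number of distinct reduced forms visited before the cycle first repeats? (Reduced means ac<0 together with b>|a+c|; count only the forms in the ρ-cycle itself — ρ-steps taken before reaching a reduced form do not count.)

D = 8, ⌊√D⌋ = 2
river: ρ → (-1,2,1)
river: ρ → (1,2,-1)
ρ-cycle length = 2 (tail of 0 descent steps not counted)

2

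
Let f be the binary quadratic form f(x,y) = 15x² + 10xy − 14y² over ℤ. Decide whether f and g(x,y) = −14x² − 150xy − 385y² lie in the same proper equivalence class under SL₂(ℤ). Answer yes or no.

D₁ = 940, D₂ = 940
river cycle of f (length 6): (-14, 18, 11), (11, 26, -6), (-6, 22, 19), (19, 16, -9), (-9, 20, 15), (15, 10, -14)
river cycle of g (length 6): (-14, 18, 11), (11, 26, -6), (-6, 22, 19), (19, 16, -9), (-9, 20, 15), (15, 10, -14)
cycles coincide ⇒ equivalent

yes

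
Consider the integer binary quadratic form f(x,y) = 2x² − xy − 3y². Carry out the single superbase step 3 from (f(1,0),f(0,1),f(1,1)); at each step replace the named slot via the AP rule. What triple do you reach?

start (2,-3,-2) = (f(1,0),f(0,1),f(1,1))
replace slot 3: 2·(2+(-3)) − (-2) = 0 → (2,-3,0)

2,-3,0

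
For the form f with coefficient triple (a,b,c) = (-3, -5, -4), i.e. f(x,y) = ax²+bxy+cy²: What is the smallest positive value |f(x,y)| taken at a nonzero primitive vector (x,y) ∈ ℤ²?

translate: b→-1 (≡5 mod 6), so (3,5,4)→(3,-1,2)
flip: (3,-1,2)→(2,1,3)
reduced (well bottom): (2,1,3) with a≤c, −a<b≤a
well minimum |f| = |-2| = 2 (negative-definite)

2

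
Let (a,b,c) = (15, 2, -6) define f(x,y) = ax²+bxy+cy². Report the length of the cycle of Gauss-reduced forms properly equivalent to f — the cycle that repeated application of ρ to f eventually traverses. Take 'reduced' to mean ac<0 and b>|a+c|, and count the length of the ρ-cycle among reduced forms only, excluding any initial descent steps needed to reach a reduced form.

D = 364, ⌊√D⌋ = 19
descent: ρ → (-6,10,11)  [lands on river]
river: ρ → (11,12,-5)
river: ρ → (-5,18,2)
river: ρ → (2,18,-5)
river: ρ → (-5,12,11)
river: ρ → (11,10,-6)
river: ρ → (-6,14,7)
river: ρ → (7,14,-6)
ρ-cycle length = 8 (tail of 1 descent step not counted)

8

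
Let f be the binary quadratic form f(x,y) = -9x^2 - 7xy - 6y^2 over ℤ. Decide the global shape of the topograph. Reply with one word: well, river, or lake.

D = b²−4ac = (-7)² − 4·(-9)·(-6) = -167
D < 0 ⇒ definite ⇒ every region one sign ⇒ single well

well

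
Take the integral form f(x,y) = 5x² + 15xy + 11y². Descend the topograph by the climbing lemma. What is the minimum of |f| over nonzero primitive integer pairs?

descent: ρ → (11,7,1)
descent: ρ → (1,1,-1)  [lands on river]
river: ρ → (-1,1,1)
closes: descent 2, river 2
min |a| on river = 1

1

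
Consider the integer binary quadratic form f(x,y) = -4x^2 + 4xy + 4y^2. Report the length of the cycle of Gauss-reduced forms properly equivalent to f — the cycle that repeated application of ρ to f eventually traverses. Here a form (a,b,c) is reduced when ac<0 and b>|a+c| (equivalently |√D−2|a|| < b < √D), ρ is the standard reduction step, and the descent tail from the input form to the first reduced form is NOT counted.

D = 80, ⌊√D⌋ = 8
river: ρ → (4,4,-4)
river: ρ → (-4,4,4)
ρ-cycle length = 2 (tail of 0 descent steps not counted)

2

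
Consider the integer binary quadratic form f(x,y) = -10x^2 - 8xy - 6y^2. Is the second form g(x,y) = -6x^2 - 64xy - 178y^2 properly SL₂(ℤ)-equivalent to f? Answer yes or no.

D₁ = -176, D₂ = -176
f is negative-definite; reduce −f:
−f: flip: (10,8,6)→(6,-8,10)
−f: translate: b→4 (≡-8 mod 12), so (6,-8,10)→(6,4,8)
−f: reduced (well bottom): (6,4,8) with a≤c, −a<b≤a
flip sign back: reduced form of f is (-6,-4,-8)
g is negative-definite; reduce −g:
−g: translate: b→4 (≡64 mod 12), so (6,64,178)→(6,4,8)
−g: reduced (well bottom): (6,4,8) with a≤c, −a<b≤a
flip sign back: reduced form of g is (-6,-4,-8)
reduced forms (-6, -4, -8) vs (-6, -4, -8) ⇒ equivalent

yes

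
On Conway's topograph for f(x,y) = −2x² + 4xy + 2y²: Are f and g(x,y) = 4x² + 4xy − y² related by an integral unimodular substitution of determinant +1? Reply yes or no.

D₁ = 32, D₂ = 32
river cycle of f (length 2): (2, 4, -2), (-2, 4, 2)
river cycle of g (length 2): (-1, 4, 4), (4, 4, -1)
cycles differ ⇒ inequivalent

no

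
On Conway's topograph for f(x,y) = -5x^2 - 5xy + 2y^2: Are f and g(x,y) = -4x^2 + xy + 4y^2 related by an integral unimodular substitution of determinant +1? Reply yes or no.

D₁ = 65, D₂ = 65
river cycle of f (length 6): (2, 5, -5), (-5, 5, 2), (2, 7, -2), (-2, 5, 5), (5, 5, -2), (-2, 7, 2)
river cycle of g (length 6): (4, 7, -1), (-1, 7, 4), (4, 1, -4), (-4, 7, 1), (1, 7, -4), (-4, 1, 4)
cycles differ ⇒ inequivalent

no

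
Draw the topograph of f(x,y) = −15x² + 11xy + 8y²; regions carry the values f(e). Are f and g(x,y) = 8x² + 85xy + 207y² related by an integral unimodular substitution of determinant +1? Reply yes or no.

D₁ = 601, D₂ = 601
river cycle of f (length 66): (8, 21, -5), (-5, 19, 12), (12, 5, -12), (-12, 19, 5), (5, 21, -8), (-8, 11, 15), (15, 19, -4), (-4, 21, 10), (10, 19, -6), (-6, 17, 13), … (56 more)
river cycle of g (length 66): (8, 21, -5), (-5, 19, 12), (12, 5, -12), (-12, 19, 5), (5, 21, -8), (-8, 11, 15), (15, 19, -4), (-4, 21, 10), (10, 19, -6), (-6, 17, 13), … (56 more)
cycles coincide ⇒ equivalent

yes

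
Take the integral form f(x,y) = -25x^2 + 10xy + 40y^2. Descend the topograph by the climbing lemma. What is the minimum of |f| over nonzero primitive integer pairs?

descent: ρ → (40,-10,-25)
descent: ρ → (-25,60,5)  [lands on river]
river: ρ → (5,60,-25)
river: ρ → (-25,40,25)
river: ρ → (25,60,-5)
river: ρ → (-5,60,25)
river: ρ → (25,40,-25)
closes: descent 2, river 6
min |a| on river = 5

5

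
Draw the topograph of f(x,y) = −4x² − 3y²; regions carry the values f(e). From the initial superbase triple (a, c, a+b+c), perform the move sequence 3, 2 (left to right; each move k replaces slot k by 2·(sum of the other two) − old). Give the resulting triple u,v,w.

start (-4,-3,-7) = (f(1,0),f(0,1),f(1,1))
replace slot 3: 2·((-4)+(-3)) − (-7) = -7 → (-4,-3,-7)
replace slot 2: 2·((-4)+(-7)) − (-3) = -19 → (-4,-19,-7)

-4,-19,-7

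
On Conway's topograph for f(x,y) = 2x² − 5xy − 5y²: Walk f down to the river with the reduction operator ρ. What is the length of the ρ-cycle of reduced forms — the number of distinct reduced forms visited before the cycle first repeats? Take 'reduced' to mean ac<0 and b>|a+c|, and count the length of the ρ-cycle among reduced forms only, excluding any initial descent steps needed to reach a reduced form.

D = 65, ⌊√D⌋ = 8
descent: ρ → (-5,5,2)  [lands on river]
river: ρ → (2,7,-2)
river: ρ → (-2,5,5)
river: ρ → (5,5,-2)
river: ρ → (-2,7,2)
river: ρ → (2,5,-5)
ρ-cycle length = 6 (tail of 1 descent step not counted)

6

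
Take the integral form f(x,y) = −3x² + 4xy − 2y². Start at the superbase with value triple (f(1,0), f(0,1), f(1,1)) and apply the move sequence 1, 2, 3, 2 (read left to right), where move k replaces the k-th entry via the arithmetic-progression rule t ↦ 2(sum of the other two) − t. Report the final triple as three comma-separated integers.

start (-3,-2,-1) = (f(1,0),f(0,1),f(1,1))
replace slot 1: 2·((-2)+(-1)) − (-3) = -3 → (-3,-2,-1)
replace slot 2: 2·((-3)+(-1)) − (-2) = -6 → (-3,-6,-1)
replace slot 3: 2·((-3)+(-6)) − (-1) = -17 → (-3,-6,-17)
replace slot 2: 2·((-3)+(-17)) − (-6) = -34 → (-3,-34,-17)

-3,-34,-17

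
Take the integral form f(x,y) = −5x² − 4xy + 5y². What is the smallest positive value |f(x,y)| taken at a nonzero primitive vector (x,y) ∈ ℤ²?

descent: ρ → (5,4,-5)  [lands on river]
river: ρ → (-5,6,4)
river: ρ → (4,10,-1)
river: ρ → (-1,10,4)
river: ρ → (4,6,-5)
river: ρ → (-5,4,5)
river: ρ → (5,6,-4)
river: ρ → (-4,10,1)
river: ρ → (1,10,-4)
river: ρ → (-4,6,5)
closes: descent 1, river 10
min |a| on river = 1

1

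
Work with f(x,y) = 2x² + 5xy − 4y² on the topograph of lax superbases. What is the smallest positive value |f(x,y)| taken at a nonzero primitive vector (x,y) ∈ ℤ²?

river: ρ → (-4,3,3)
river: ρ → (3,3,-4)
river: ρ → (-4,5,2)
river: ρ → (2,7,-1)
river: ρ → (-1,7,2)
river: ρ → (2,5,-4)
closes: descent 0, river 6
min |a| on river = 1

1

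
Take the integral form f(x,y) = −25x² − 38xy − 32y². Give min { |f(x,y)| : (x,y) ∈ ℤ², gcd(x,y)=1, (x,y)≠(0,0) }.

translate: b→-12 (≡38 mod 50), so (25,38,32)→(25,-12,19)
flip: (25,-12,19)→(19,12,25)
reduced (well bottom): (19,12,25) with a≤c, −a<b≤a
well minimum |f| = |-19| = 19 (negative-definite)

19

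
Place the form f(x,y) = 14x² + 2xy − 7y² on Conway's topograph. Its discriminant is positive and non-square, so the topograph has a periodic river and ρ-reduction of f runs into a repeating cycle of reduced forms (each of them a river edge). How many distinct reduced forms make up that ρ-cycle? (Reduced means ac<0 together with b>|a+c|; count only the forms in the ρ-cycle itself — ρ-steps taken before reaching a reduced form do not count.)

D = 396, ⌊√D⌋ = 19
descent: ρ → (-7,12,9)  [lands on river]
river: ρ → (9,6,-10)
river: ρ → (-10,14,5)
river: ρ → (5,16,-7)
ρ-cycle length = 4 (tail of 1 descent step not counted)

4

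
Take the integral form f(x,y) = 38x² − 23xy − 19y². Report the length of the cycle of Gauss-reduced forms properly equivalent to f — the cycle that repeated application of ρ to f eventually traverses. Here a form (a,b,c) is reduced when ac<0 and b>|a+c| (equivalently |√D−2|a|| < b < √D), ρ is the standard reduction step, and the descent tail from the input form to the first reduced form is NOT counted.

D = 3417, ⌊√D⌋ = 58
descent: ρ → (-19,23,38)  [lands on river]
river: ρ → (38,53,-4)
river: ρ → (-4,51,51)
river: ρ → (51,51,-4)
river: ρ → (-4,53,38)
river: ρ → (38,23,-19)
river: ρ → (-19,53,8)
river: ρ → (8,43,-49)
river: ρ → (-49,55,2)
river: ρ → (2,57,-21)
river: ρ → (-21,27,32)
river: ρ → (32,37,-16)
river: ρ → (-16,27,42)
river: ρ → (42,57,-1)
river: ρ → (-1,57,42)
river: ρ → (42,27,-16)
river: ρ → (-16,37,32)
river: ρ → (32,27,-21)
river: ρ → (-21,57,2)
river: ρ → (2,55,-49)
river: ρ → (-49,43,8)
river: ρ → (8,53,-19)
ρ-cycle length = 22 (tail of 1 descent step not counted)

22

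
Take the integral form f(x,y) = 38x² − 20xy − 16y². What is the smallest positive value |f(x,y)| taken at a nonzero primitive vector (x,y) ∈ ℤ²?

descent: ρ → (-16,52,2)  [lands on river]
river: ρ → (2,52,-16)
river: ρ → (-16,44,14)
river: ρ → (14,40,-22)
river: ρ → (-22,48,6)
river: ρ → (6,48,-22)
river: ρ → (-22,40,14)
river: ρ → (14,44,-16)
closes: descent 1, river 8
min |a| on river = 2

2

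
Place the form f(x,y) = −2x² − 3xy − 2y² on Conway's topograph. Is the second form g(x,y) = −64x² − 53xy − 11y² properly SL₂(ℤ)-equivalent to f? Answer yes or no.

D₁ = -7, D₂ = -7
f is negative-definite; reduce −f:
−f: translate: b→-1 (≡3 mod 4), so (2,3,2)→(2,-1,1)
−f: flip: (2,-1,1)→(1,1,2)
−f: reduced (well bottom): (1,1,2) with a≤c, −a<b≤a
flip sign back: reduced form of f is (-1,-1,-2)
g is negative-definite; reduce −g:
−g: flip: (64,53,11)→(11,-53,64)
−g: translate: b→-9 (≡-53 mod 22), so (11,-53,64)→(11,-9,2)
−g: flip: (11,-9,2)→(2,9,11)
−g: translate: b→1 (≡9 mod 4), so (2,9,11)→(2,1,1)
−g: flip: (2,1,1)→(1,-1,2)
−g: translate: b→1 (≡-1 mod 2), so (1,-1,2)→(1,1,2)
−g: reduced (well bottom): (1,1,2) with a≤c, −a<b≤a
flip sign back: reduced form of g is (-1,-1,-2)
reduced forms (-1, -1, -2) vs (-1, -1, -2) ⇒ equivalent

yes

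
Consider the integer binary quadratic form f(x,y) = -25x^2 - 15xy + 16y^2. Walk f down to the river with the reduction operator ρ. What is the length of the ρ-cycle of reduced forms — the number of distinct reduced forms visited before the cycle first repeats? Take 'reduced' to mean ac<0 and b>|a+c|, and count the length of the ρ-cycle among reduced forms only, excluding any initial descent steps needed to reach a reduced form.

D = 1825, ⌊√D⌋ = 42
descent: ρ → (16,15,-25)  [lands on river]
river: ρ → (-25,35,6)
river: ρ → (6,37,-19)
river: ρ → (-19,39,4)
river: ρ → (4,41,-9)
river: ρ → (-9,31,24)
river: ρ → (24,17,-16)
river: ρ → (-16,15,25)
river: ρ → (25,35,-6)
river: ρ → (-6,37,19)
river: ρ → (19,39,-4)
river: ρ → (-4,41,9)
river: ρ → (9,31,-24)
river: ρ → (-24,17,16)
ρ-cycle length = 14 (tail of 1 descent step not counted)

14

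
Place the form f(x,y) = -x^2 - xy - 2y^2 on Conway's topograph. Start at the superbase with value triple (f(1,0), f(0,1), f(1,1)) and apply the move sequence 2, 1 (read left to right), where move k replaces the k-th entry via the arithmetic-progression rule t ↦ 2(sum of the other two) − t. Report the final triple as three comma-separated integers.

start (-1,-2,-4) = (f(1,0),f(0,1),f(1,1))
replace slot 2: 2·((-1)+(-4)) − (-2) = -8 → (-1,-8,-4)
replace slot 1: 2·((-8)+(-4)) − (-1) = -23 → (-23,-8,-4)

-23,-8,-4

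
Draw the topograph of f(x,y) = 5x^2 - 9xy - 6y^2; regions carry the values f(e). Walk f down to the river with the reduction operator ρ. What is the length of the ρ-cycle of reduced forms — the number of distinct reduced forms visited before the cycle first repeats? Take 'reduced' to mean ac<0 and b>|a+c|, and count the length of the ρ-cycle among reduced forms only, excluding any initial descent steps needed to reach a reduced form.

D = 201, ⌊√D⌋ = 14
descent: ρ → (-6,9,5)  [lands on river]
river: ρ → (5,11,-4)
river: ρ → (-4,13,2)
river: ρ → (2,11,-10)
river: ρ → (-10,9,3)
river: ρ → (3,9,-10)
river: ρ → (-10,11,2)
river: ρ → (2,13,-4)
river: ρ → (-4,11,5)
river: ρ → (5,9,-6)
river: ρ → (-6,3,8)
river: ρ → (8,13,-1)
river: ρ → (-1,13,8)
river: ρ → (8,3,-6)
ρ-cycle length = 14 (tail of 1 descent step not counted)

14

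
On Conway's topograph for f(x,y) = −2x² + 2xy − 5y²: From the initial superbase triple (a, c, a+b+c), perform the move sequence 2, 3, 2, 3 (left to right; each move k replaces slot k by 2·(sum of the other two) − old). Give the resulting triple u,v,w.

start (-2,-5,-5) = (f(1,0),f(0,1),f(1,1))
replace slot 2: 2·((-2)+(-5)) − (-5) = -9 → (-2,-9,-5)
replace slot 3: 2·((-2)+(-9)) − (-5) = -17 → (-2,-9,-17)
replace slot 2: 2·((-2)+(-17)) − (-9) = -29 → (-2,-29,-17)
replace slot 3: 2·((-2)+(-29)) − (-17) = -45 → (-2,-29,-45)

-2,-29,-45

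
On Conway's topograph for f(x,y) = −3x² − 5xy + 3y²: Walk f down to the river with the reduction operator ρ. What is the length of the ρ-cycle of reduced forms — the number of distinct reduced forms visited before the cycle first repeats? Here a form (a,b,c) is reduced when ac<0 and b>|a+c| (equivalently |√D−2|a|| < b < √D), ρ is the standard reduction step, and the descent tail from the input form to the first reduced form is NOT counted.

D = 61, ⌊√D⌋ = 7
descent: ρ → (3,5,-3)  [lands on river]
river: ρ → (-3,7,1)
river: ρ → (1,7,-3)
river: ρ → (-3,5,3)
river: ρ → (3,7,-1)
river: ρ → (-1,7,3)
ρ-cycle length = 6 (tail of 1 descent step not counted)

6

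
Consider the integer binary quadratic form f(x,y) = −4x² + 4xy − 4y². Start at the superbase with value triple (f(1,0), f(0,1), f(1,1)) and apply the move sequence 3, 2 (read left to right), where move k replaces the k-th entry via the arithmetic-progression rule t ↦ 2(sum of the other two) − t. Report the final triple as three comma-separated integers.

start (-4,-4,-4) = (f(1,0),f(0,1),f(1,1))
replace slot 3: 2·((-4)+(-4)) − (-4) = -12 → (-4,-4,-12)
replace slot 2: 2·((-4)+(-12)) − (-4) = -28 → (-4,-28,-12)

-4,-28,-12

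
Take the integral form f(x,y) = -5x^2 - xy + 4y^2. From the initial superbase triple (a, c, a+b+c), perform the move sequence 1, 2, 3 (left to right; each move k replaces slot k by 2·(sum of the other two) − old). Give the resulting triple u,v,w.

start (-5,4,-2) = (f(1,0),f(0,1),f(1,1))
replace slot 1: 2·(4+(-2)) − (-5) = 9 → (9,4,-2)
replace slot 2: 2·(9+(-2)) − 4 = 10 → (9,10,-2)
replace slot 3: 2·(9+10) − (-2) = 40 → (9,10,40)

9,10,40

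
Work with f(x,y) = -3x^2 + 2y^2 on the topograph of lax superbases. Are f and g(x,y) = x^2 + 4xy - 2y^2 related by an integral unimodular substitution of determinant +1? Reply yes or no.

D₁ = 24, D₂ = 24
river cycle of f (length 2): (2, 4, -1), (-1, 4, 2)
river cycle of g (length 2): (-2, 4, 1), (1, 4, -2)
cycles differ ⇒ inequivalent

no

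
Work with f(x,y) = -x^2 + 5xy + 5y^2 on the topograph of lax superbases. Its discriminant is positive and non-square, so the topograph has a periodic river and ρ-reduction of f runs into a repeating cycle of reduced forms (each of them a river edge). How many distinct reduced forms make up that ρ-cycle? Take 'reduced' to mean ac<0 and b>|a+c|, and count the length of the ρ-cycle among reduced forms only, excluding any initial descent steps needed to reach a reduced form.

D = 45, ⌊√D⌋ = 6
river: ρ → (5,5,-1)
river: ρ → (-1,5,5)
ρ-cycle length = 2 (tail of 0 descent steps not counted)

2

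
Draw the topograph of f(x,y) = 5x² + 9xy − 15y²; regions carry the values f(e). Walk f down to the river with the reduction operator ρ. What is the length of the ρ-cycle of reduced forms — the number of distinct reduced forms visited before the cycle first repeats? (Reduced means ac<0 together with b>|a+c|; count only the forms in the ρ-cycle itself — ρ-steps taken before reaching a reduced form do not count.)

D = 381, ⌊√D⌋ = 19
descent: ρ → (-15,-9,5)
descent: ρ → (5,19,-1)  [lands on river]
river: ρ → (-1,19,5)
river: ρ → (5,11,-13)
river: ρ → (-13,15,3)
river: ρ → (3,15,-13)
river: ρ → (-13,11,5)
ρ-cycle length = 6 (tail of 2 descent steps not counted)

6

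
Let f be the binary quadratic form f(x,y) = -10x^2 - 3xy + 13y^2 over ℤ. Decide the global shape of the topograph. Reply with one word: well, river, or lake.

D = b²−4ac = (-3)² − 4·(-10)·13 = 529
D = 23² is a perfect square ⇒ form factors over ℤ ⇒ lakes

lake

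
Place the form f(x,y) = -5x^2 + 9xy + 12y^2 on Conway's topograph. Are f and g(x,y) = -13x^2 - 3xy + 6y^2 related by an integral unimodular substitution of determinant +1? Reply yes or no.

D₁ = 321, D₂ = 321
river cycle of f (length 6): (12, 15, -2), (-2, 17, 4), (4, 15, -6), (-6, 9, 10), (10, 11, -5), (-5, 9, 12)
river cycle of g (length 6): (6, 15, -4), (-4, 17, 2), (2, 15, -12), (-12, 9, 5), (5, 11, -10), (-10, 9, 6)
cycles differ ⇒ inequivalent

no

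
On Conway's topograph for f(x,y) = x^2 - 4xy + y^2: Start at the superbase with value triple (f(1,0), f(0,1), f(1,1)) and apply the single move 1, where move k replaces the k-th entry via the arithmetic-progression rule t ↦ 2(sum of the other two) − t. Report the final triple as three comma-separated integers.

start (1,1,-2) = (f(1,0),f(0,1),f(1,1))
replace slot 1: 2·(1+(-2)) − 1 = -3 → (-3,1,-2)

-3,1,-2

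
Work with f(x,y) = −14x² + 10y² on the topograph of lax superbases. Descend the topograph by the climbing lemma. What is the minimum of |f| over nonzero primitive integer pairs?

descent: ρ → (10,20,-4)  [lands on river]
river: ρ → (-4,20,10)
closes: descent 1, river 2
min |a| on river = 4

4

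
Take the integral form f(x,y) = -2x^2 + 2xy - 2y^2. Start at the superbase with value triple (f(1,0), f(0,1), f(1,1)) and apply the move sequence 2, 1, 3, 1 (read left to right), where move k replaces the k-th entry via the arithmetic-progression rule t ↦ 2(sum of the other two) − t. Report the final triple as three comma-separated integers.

start (-2,-2,-2) = (f(1,0),f(0,1),f(1,1))
replace slot 2: 2·((-2)+(-2)) − (-2) = -6 → (-2,-6,-2)
replace slot 1: 2·((-6)+(-2)) − (-2) = -14 → (-14,-6,-2)
replace slot 3: 2·((-14)+(-6)) − (-2) = -38 → (-14,-6,-38)
replace slot 1: 2·((-6)+(-38)) − (-14) = -74 → (-74,-6,-38)

-74,-6,-38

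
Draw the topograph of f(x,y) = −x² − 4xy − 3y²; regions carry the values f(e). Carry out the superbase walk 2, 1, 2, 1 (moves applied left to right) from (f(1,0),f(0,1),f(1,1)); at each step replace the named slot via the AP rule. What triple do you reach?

start (-1,-3,-8) = (f(1,0),f(0,1),f(1,1))
replace slot 2: 2·((-1)+(-8)) − (-3) = -15 → (-1,-15,-8)
replace slot 1: 2·((-15)+(-8)) − (-1) = -45 → (-45,-15,-8)
replace slot 2: 2·((-45)+(-8)) − (-15) = -91 → (-45,-91,-8)
replace slot 1: 2·((-91)+(-8)) − (-45) = -153 → (-153,-91,-8)

-153,-91,-8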